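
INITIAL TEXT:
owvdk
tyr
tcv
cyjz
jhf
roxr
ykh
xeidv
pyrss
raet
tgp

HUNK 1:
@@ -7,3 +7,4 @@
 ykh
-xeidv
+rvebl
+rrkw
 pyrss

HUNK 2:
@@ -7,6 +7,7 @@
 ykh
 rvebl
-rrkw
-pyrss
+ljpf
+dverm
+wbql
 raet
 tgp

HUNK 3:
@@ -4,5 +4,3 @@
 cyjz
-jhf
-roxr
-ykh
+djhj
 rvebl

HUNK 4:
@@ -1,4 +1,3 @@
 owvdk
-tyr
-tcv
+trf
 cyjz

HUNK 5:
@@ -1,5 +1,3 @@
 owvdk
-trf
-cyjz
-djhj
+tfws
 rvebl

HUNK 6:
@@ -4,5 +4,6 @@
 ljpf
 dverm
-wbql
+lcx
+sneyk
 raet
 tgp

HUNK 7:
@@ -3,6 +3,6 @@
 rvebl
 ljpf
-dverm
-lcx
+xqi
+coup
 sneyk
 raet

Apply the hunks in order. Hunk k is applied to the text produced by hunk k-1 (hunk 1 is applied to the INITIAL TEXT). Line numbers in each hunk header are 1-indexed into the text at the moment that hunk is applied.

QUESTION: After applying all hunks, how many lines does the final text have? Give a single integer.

Answer: 9

Derivation:
Hunk 1: at line 7 remove [xeidv] add [rvebl,rrkw] -> 12 lines: owvdk tyr tcv cyjz jhf roxr ykh rvebl rrkw pyrss raet tgp
Hunk 2: at line 7 remove [rrkw,pyrss] add [ljpf,dverm,wbql] -> 13 lines: owvdk tyr tcv cyjz jhf roxr ykh rvebl ljpf dverm wbql raet tgp
Hunk 3: at line 4 remove [jhf,roxr,ykh] add [djhj] -> 11 lines: owvdk tyr tcv cyjz djhj rvebl ljpf dverm wbql raet tgp
Hunk 4: at line 1 remove [tyr,tcv] add [trf] -> 10 lines: owvdk trf cyjz djhj rvebl ljpf dverm wbql raet tgp
Hunk 5: at line 1 remove [trf,cyjz,djhj] add [tfws] -> 8 lines: owvdk tfws rvebl ljpf dverm wbql raet tgp
Hunk 6: at line 4 remove [wbql] add [lcx,sneyk] -> 9 lines: owvdk tfws rvebl ljpf dverm lcx sneyk raet tgp
Hunk 7: at line 3 remove [dverm,lcx] add [xqi,coup] -> 9 lines: owvdk tfws rvebl ljpf xqi coup sneyk raet tgp
Final line count: 9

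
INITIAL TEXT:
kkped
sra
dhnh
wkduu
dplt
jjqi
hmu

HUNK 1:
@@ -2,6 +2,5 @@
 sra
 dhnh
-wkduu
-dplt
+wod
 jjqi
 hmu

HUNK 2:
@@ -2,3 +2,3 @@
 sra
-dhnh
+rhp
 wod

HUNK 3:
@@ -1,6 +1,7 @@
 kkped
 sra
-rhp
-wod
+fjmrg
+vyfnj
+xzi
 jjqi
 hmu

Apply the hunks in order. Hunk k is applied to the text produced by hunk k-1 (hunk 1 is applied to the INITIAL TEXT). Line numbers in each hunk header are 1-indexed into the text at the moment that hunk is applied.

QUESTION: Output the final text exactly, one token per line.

Hunk 1: at line 2 remove [wkduu,dplt] add [wod] -> 6 lines: kkped sra dhnh wod jjqi hmu
Hunk 2: at line 2 remove [dhnh] add [rhp] -> 6 lines: kkped sra rhp wod jjqi hmu
Hunk 3: at line 1 remove [rhp,wod] add [fjmrg,vyfnj,xzi] -> 7 lines: kkped sra fjmrg vyfnj xzi jjqi hmu

Answer: kkped
sra
fjmrg
vyfnj
xzi
jjqi
hmu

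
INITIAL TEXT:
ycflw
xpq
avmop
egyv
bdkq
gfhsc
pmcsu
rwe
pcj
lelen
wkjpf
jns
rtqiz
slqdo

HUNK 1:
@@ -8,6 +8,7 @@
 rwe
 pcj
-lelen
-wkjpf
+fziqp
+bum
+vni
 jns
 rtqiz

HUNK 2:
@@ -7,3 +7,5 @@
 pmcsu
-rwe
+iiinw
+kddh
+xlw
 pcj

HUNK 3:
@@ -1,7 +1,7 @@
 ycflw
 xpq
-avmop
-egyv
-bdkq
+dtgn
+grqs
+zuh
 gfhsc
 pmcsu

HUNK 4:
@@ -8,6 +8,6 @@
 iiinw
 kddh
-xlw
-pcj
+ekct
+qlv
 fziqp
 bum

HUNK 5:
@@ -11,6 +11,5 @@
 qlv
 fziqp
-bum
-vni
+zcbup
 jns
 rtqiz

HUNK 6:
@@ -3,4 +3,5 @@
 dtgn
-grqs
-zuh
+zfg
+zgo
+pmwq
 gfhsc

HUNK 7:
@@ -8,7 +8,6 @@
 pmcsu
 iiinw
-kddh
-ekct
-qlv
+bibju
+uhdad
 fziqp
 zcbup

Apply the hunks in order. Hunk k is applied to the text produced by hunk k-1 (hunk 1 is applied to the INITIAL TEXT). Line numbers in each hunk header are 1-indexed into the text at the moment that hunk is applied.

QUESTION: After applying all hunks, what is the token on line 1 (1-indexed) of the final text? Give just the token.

Answer: ycflw

Derivation:
Hunk 1: at line 8 remove [lelen,wkjpf] add [fziqp,bum,vni] -> 15 lines: ycflw xpq avmop egyv bdkq gfhsc pmcsu rwe pcj fziqp bum vni jns rtqiz slqdo
Hunk 2: at line 7 remove [rwe] add [iiinw,kddh,xlw] -> 17 lines: ycflw xpq avmop egyv bdkq gfhsc pmcsu iiinw kddh xlw pcj fziqp bum vni jns rtqiz slqdo
Hunk 3: at line 1 remove [avmop,egyv,bdkq] add [dtgn,grqs,zuh] -> 17 lines: ycflw xpq dtgn grqs zuh gfhsc pmcsu iiinw kddh xlw pcj fziqp bum vni jns rtqiz slqdo
Hunk 4: at line 8 remove [xlw,pcj] add [ekct,qlv] -> 17 lines: ycflw xpq dtgn grqs zuh gfhsc pmcsu iiinw kddh ekct qlv fziqp bum vni jns rtqiz slqdo
Hunk 5: at line 11 remove [bum,vni] add [zcbup] -> 16 lines: ycflw xpq dtgn grqs zuh gfhsc pmcsu iiinw kddh ekct qlv fziqp zcbup jns rtqiz slqdo
Hunk 6: at line 3 remove [grqs,zuh] add [zfg,zgo,pmwq] -> 17 lines: ycflw xpq dtgn zfg zgo pmwq gfhsc pmcsu iiinw kddh ekct qlv fziqp zcbup jns rtqiz slqdo
Hunk 7: at line 8 remove [kddh,ekct,qlv] add [bibju,uhdad] -> 16 lines: ycflw xpq dtgn zfg zgo pmwq gfhsc pmcsu iiinw bibju uhdad fziqp zcbup jns rtqiz slqdo
Final line 1: ycflw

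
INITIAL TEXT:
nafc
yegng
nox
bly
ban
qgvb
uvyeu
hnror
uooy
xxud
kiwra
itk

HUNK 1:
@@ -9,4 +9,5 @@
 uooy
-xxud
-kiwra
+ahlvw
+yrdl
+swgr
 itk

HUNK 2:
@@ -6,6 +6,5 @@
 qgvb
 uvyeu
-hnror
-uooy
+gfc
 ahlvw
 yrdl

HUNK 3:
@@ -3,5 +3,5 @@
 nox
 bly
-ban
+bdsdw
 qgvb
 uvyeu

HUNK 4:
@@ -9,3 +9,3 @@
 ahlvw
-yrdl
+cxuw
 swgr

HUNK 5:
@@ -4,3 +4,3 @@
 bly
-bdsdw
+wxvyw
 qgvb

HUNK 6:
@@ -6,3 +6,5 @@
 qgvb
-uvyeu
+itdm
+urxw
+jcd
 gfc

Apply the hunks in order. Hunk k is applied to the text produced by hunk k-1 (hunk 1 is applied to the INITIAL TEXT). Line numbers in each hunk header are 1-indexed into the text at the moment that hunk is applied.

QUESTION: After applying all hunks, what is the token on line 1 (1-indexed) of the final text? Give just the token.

Answer: nafc

Derivation:
Hunk 1: at line 9 remove [xxud,kiwra] add [ahlvw,yrdl,swgr] -> 13 lines: nafc yegng nox bly ban qgvb uvyeu hnror uooy ahlvw yrdl swgr itk
Hunk 2: at line 6 remove [hnror,uooy] add [gfc] -> 12 lines: nafc yegng nox bly ban qgvb uvyeu gfc ahlvw yrdl swgr itk
Hunk 3: at line 3 remove [ban] add [bdsdw] -> 12 lines: nafc yegng nox bly bdsdw qgvb uvyeu gfc ahlvw yrdl swgr itk
Hunk 4: at line 9 remove [yrdl] add [cxuw] -> 12 lines: nafc yegng nox bly bdsdw qgvb uvyeu gfc ahlvw cxuw swgr itk
Hunk 5: at line 4 remove [bdsdw] add [wxvyw] -> 12 lines: nafc yegng nox bly wxvyw qgvb uvyeu gfc ahlvw cxuw swgr itk
Hunk 6: at line 6 remove [uvyeu] add [itdm,urxw,jcd] -> 14 lines: nafc yegng nox bly wxvyw qgvb itdm urxw jcd gfc ahlvw cxuw swgr itk
Final line 1: nafc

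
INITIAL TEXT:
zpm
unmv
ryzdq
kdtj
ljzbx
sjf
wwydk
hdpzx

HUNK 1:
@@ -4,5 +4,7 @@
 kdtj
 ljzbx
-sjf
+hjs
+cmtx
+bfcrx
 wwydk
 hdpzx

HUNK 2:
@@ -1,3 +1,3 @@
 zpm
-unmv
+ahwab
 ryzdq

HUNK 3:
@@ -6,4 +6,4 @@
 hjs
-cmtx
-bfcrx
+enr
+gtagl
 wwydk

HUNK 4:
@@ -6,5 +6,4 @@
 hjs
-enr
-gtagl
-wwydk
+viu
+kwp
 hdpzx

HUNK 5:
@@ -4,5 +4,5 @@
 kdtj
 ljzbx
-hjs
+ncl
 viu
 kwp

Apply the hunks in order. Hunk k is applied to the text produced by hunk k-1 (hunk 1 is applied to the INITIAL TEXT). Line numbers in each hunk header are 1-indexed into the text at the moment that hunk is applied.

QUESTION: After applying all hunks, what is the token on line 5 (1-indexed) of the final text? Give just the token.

Hunk 1: at line 4 remove [sjf] add [hjs,cmtx,bfcrx] -> 10 lines: zpm unmv ryzdq kdtj ljzbx hjs cmtx bfcrx wwydk hdpzx
Hunk 2: at line 1 remove [unmv] add [ahwab] -> 10 lines: zpm ahwab ryzdq kdtj ljzbx hjs cmtx bfcrx wwydk hdpzx
Hunk 3: at line 6 remove [cmtx,bfcrx] add [enr,gtagl] -> 10 lines: zpm ahwab ryzdq kdtj ljzbx hjs enr gtagl wwydk hdpzx
Hunk 4: at line 6 remove [enr,gtagl,wwydk] add [viu,kwp] -> 9 lines: zpm ahwab ryzdq kdtj ljzbx hjs viu kwp hdpzx
Hunk 5: at line 4 remove [hjs] add [ncl] -> 9 lines: zpm ahwab ryzdq kdtj ljzbx ncl viu kwp hdpzx
Final line 5: ljzbx

Answer: ljzbx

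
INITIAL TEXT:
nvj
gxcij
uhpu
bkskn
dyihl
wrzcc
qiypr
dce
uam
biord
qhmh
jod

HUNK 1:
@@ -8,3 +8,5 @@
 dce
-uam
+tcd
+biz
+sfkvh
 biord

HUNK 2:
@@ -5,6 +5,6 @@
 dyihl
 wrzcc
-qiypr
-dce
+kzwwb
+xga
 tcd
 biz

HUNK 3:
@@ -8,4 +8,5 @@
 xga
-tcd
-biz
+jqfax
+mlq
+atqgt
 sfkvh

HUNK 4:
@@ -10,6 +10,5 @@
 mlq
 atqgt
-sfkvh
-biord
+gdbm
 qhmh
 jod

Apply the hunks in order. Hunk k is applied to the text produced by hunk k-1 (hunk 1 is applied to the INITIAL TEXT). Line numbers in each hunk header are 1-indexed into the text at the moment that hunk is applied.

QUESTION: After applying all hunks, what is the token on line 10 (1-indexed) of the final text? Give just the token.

Answer: mlq

Derivation:
Hunk 1: at line 8 remove [uam] add [tcd,biz,sfkvh] -> 14 lines: nvj gxcij uhpu bkskn dyihl wrzcc qiypr dce tcd biz sfkvh biord qhmh jod
Hunk 2: at line 5 remove [qiypr,dce] add [kzwwb,xga] -> 14 lines: nvj gxcij uhpu bkskn dyihl wrzcc kzwwb xga tcd biz sfkvh biord qhmh jod
Hunk 3: at line 8 remove [tcd,biz] add [jqfax,mlq,atqgt] -> 15 lines: nvj gxcij uhpu bkskn dyihl wrzcc kzwwb xga jqfax mlq atqgt sfkvh biord qhmh jod
Hunk 4: at line 10 remove [sfkvh,biord] add [gdbm] -> 14 lines: nvj gxcij uhpu bkskn dyihl wrzcc kzwwb xga jqfax mlq atqgt gdbm qhmh jod
Final line 10: mlq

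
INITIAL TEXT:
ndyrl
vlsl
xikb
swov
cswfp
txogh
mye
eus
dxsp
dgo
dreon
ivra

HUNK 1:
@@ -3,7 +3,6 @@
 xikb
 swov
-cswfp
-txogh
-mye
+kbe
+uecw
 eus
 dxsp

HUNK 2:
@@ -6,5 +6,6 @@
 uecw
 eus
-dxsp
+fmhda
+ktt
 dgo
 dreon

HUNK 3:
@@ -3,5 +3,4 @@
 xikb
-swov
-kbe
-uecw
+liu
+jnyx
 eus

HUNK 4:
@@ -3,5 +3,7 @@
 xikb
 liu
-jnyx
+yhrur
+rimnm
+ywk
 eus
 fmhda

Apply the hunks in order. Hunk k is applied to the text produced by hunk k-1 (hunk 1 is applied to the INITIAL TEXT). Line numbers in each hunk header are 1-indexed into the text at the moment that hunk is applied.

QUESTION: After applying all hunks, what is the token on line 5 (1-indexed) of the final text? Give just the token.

Answer: yhrur

Derivation:
Hunk 1: at line 3 remove [cswfp,txogh,mye] add [kbe,uecw] -> 11 lines: ndyrl vlsl xikb swov kbe uecw eus dxsp dgo dreon ivra
Hunk 2: at line 6 remove [dxsp] add [fmhda,ktt] -> 12 lines: ndyrl vlsl xikb swov kbe uecw eus fmhda ktt dgo dreon ivra
Hunk 3: at line 3 remove [swov,kbe,uecw] add [liu,jnyx] -> 11 lines: ndyrl vlsl xikb liu jnyx eus fmhda ktt dgo dreon ivra
Hunk 4: at line 3 remove [jnyx] add [yhrur,rimnm,ywk] -> 13 lines: ndyrl vlsl xikb liu yhrur rimnm ywk eus fmhda ktt dgo dreon ivra
Final line 5: yhrur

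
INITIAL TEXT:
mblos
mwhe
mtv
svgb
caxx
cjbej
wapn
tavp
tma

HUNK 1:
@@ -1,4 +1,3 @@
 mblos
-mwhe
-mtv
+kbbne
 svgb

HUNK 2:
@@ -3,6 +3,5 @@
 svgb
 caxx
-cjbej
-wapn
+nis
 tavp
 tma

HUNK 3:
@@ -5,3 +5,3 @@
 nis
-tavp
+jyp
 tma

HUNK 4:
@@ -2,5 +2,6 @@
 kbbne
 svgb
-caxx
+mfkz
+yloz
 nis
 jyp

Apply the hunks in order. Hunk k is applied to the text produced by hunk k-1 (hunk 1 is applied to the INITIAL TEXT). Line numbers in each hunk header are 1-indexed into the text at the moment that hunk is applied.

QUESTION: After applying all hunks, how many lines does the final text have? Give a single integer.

Answer: 8

Derivation:
Hunk 1: at line 1 remove [mwhe,mtv] add [kbbne] -> 8 lines: mblos kbbne svgb caxx cjbej wapn tavp tma
Hunk 2: at line 3 remove [cjbej,wapn] add [nis] -> 7 lines: mblos kbbne svgb caxx nis tavp tma
Hunk 3: at line 5 remove [tavp] add [jyp] -> 7 lines: mblos kbbne svgb caxx nis jyp tma
Hunk 4: at line 2 remove [caxx] add [mfkz,yloz] -> 8 lines: mblos kbbne svgb mfkz yloz nis jyp tma
Final line count: 8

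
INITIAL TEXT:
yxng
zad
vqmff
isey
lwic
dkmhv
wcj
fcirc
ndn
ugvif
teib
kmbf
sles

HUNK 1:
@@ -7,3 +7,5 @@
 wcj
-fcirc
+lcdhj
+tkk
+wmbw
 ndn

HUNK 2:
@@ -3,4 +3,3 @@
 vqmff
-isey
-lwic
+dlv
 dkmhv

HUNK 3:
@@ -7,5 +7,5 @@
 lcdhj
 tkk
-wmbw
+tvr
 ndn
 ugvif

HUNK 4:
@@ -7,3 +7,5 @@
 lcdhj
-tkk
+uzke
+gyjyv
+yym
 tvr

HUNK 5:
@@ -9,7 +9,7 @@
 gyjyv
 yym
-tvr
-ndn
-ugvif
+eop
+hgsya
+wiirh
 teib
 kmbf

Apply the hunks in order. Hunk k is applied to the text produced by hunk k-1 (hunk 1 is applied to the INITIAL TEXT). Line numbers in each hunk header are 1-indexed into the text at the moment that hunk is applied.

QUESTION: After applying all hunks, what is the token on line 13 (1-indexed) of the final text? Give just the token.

Answer: wiirh

Derivation:
Hunk 1: at line 7 remove [fcirc] add [lcdhj,tkk,wmbw] -> 15 lines: yxng zad vqmff isey lwic dkmhv wcj lcdhj tkk wmbw ndn ugvif teib kmbf sles
Hunk 2: at line 3 remove [isey,lwic] add [dlv] -> 14 lines: yxng zad vqmff dlv dkmhv wcj lcdhj tkk wmbw ndn ugvif teib kmbf sles
Hunk 3: at line 7 remove [wmbw] add [tvr] -> 14 lines: yxng zad vqmff dlv dkmhv wcj lcdhj tkk tvr ndn ugvif teib kmbf sles
Hunk 4: at line 7 remove [tkk] add [uzke,gyjyv,yym] -> 16 lines: yxng zad vqmff dlv dkmhv wcj lcdhj uzke gyjyv yym tvr ndn ugvif teib kmbf sles
Hunk 5: at line 9 remove [tvr,ndn,ugvif] add [eop,hgsya,wiirh] -> 16 lines: yxng zad vqmff dlv dkmhv wcj lcdhj uzke gyjyv yym eop hgsya wiirh teib kmbf sles
Final line 13: wiirh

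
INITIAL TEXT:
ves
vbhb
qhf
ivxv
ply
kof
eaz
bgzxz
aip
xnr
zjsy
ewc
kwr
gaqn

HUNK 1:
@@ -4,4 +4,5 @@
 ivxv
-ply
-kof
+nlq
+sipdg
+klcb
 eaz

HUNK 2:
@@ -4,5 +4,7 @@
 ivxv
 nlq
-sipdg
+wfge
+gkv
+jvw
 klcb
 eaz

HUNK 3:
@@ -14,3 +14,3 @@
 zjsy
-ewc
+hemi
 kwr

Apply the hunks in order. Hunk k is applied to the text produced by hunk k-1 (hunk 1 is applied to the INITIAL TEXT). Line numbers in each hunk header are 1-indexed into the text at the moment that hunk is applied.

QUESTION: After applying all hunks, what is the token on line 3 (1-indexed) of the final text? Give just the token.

Answer: qhf

Derivation:
Hunk 1: at line 4 remove [ply,kof] add [nlq,sipdg,klcb] -> 15 lines: ves vbhb qhf ivxv nlq sipdg klcb eaz bgzxz aip xnr zjsy ewc kwr gaqn
Hunk 2: at line 4 remove [sipdg] add [wfge,gkv,jvw] -> 17 lines: ves vbhb qhf ivxv nlq wfge gkv jvw klcb eaz bgzxz aip xnr zjsy ewc kwr gaqn
Hunk 3: at line 14 remove [ewc] add [hemi] -> 17 lines: ves vbhb qhf ivxv nlq wfge gkv jvw klcb eaz bgzxz aip xnr zjsy hemi kwr gaqn
Final line 3: qhf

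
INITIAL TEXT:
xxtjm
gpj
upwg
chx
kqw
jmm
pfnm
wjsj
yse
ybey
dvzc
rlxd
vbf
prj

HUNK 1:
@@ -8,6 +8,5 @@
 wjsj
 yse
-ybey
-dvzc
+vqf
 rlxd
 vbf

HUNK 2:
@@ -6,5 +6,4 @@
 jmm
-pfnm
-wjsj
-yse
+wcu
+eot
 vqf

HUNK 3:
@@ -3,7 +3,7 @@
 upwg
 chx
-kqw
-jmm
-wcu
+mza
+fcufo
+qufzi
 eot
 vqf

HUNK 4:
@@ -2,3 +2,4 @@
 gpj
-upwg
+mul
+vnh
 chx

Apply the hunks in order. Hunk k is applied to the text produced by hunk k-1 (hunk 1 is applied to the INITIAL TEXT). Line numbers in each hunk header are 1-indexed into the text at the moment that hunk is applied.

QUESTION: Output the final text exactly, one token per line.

Hunk 1: at line 8 remove [ybey,dvzc] add [vqf] -> 13 lines: xxtjm gpj upwg chx kqw jmm pfnm wjsj yse vqf rlxd vbf prj
Hunk 2: at line 6 remove [pfnm,wjsj,yse] add [wcu,eot] -> 12 lines: xxtjm gpj upwg chx kqw jmm wcu eot vqf rlxd vbf prj
Hunk 3: at line 3 remove [kqw,jmm,wcu] add [mza,fcufo,qufzi] -> 12 lines: xxtjm gpj upwg chx mza fcufo qufzi eot vqf rlxd vbf prj
Hunk 4: at line 2 remove [upwg] add [mul,vnh] -> 13 lines: xxtjm gpj mul vnh chx mza fcufo qufzi eot vqf rlxd vbf prj

Answer: xxtjm
gpj
mul
vnh
chx
mza
fcufo
qufzi
eot
vqf
rlxd
vbf
prj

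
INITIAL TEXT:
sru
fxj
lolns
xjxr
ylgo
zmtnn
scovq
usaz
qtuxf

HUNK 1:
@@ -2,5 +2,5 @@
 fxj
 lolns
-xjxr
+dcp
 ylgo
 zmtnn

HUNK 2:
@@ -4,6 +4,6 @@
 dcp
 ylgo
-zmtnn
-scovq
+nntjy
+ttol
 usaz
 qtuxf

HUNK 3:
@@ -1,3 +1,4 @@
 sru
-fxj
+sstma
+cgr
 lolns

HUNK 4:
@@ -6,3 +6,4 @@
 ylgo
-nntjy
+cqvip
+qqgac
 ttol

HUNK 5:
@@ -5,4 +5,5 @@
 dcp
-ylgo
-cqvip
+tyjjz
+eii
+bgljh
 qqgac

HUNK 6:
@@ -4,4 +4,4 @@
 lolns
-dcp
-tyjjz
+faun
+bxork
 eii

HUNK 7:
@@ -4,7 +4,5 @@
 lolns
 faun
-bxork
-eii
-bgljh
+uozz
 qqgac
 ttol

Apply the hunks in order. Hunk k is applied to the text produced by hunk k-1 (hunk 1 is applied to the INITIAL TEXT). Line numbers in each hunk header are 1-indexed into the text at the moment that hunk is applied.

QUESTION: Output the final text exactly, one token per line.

Answer: sru
sstma
cgr
lolns
faun
uozz
qqgac
ttol
usaz
qtuxf

Derivation:
Hunk 1: at line 2 remove [xjxr] add [dcp] -> 9 lines: sru fxj lolns dcp ylgo zmtnn scovq usaz qtuxf
Hunk 2: at line 4 remove [zmtnn,scovq] add [nntjy,ttol] -> 9 lines: sru fxj lolns dcp ylgo nntjy ttol usaz qtuxf
Hunk 3: at line 1 remove [fxj] add [sstma,cgr] -> 10 lines: sru sstma cgr lolns dcp ylgo nntjy ttol usaz qtuxf
Hunk 4: at line 6 remove [nntjy] add [cqvip,qqgac] -> 11 lines: sru sstma cgr lolns dcp ylgo cqvip qqgac ttol usaz qtuxf
Hunk 5: at line 5 remove [ylgo,cqvip] add [tyjjz,eii,bgljh] -> 12 lines: sru sstma cgr lolns dcp tyjjz eii bgljh qqgac ttol usaz qtuxf
Hunk 6: at line 4 remove [dcp,tyjjz] add [faun,bxork] -> 12 lines: sru sstma cgr lolns faun bxork eii bgljh qqgac ttol usaz qtuxf
Hunk 7: at line 4 remove [bxork,eii,bgljh] add [uozz] -> 10 lines: sru sstma cgr lolns faun uozz qqgac ttol usaz qtuxf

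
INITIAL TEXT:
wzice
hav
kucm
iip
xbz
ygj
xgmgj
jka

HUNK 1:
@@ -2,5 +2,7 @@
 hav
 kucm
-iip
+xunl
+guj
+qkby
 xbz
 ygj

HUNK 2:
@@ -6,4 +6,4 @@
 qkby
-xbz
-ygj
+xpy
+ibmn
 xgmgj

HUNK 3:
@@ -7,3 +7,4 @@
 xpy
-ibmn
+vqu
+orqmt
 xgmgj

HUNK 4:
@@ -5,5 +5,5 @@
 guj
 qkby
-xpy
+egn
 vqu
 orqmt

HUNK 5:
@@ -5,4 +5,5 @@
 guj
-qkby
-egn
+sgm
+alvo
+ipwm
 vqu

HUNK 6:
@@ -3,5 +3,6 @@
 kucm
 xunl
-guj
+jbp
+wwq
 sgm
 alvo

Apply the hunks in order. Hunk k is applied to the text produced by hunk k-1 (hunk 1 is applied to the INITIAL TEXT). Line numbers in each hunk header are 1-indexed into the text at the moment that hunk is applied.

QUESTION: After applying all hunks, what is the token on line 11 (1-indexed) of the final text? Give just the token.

Answer: orqmt

Derivation:
Hunk 1: at line 2 remove [iip] add [xunl,guj,qkby] -> 10 lines: wzice hav kucm xunl guj qkby xbz ygj xgmgj jka
Hunk 2: at line 6 remove [xbz,ygj] add [xpy,ibmn] -> 10 lines: wzice hav kucm xunl guj qkby xpy ibmn xgmgj jka
Hunk 3: at line 7 remove [ibmn] add [vqu,orqmt] -> 11 lines: wzice hav kucm xunl guj qkby xpy vqu orqmt xgmgj jka
Hunk 4: at line 5 remove [xpy] add [egn] -> 11 lines: wzice hav kucm xunl guj qkby egn vqu orqmt xgmgj jka
Hunk 5: at line 5 remove [qkby,egn] add [sgm,alvo,ipwm] -> 12 lines: wzice hav kucm xunl guj sgm alvo ipwm vqu orqmt xgmgj jka
Hunk 6: at line 3 remove [guj] add [jbp,wwq] -> 13 lines: wzice hav kucm xunl jbp wwq sgm alvo ipwm vqu orqmt xgmgj jka
Final line 11: orqmt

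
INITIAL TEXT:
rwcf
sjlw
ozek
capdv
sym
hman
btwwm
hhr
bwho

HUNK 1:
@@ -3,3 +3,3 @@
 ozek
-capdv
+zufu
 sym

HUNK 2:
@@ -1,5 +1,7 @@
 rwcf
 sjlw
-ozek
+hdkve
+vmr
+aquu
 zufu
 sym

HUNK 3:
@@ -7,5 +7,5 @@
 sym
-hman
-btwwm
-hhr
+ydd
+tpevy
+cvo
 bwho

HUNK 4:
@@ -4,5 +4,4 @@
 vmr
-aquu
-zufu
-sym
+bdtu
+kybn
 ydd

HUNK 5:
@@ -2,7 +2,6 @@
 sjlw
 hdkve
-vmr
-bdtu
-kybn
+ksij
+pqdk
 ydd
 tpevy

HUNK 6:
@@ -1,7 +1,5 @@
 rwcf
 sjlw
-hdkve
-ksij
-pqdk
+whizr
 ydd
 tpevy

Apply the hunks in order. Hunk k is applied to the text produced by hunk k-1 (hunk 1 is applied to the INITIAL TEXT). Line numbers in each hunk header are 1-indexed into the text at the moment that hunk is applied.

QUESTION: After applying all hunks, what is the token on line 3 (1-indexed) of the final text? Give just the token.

Hunk 1: at line 3 remove [capdv] add [zufu] -> 9 lines: rwcf sjlw ozek zufu sym hman btwwm hhr bwho
Hunk 2: at line 1 remove [ozek] add [hdkve,vmr,aquu] -> 11 lines: rwcf sjlw hdkve vmr aquu zufu sym hman btwwm hhr bwho
Hunk 3: at line 7 remove [hman,btwwm,hhr] add [ydd,tpevy,cvo] -> 11 lines: rwcf sjlw hdkve vmr aquu zufu sym ydd tpevy cvo bwho
Hunk 4: at line 4 remove [aquu,zufu,sym] add [bdtu,kybn] -> 10 lines: rwcf sjlw hdkve vmr bdtu kybn ydd tpevy cvo bwho
Hunk 5: at line 2 remove [vmr,bdtu,kybn] add [ksij,pqdk] -> 9 lines: rwcf sjlw hdkve ksij pqdk ydd tpevy cvo bwho
Hunk 6: at line 1 remove [hdkve,ksij,pqdk] add [whizr] -> 7 lines: rwcf sjlw whizr ydd tpevy cvo bwho
Final line 3: whizr

Answer: whizr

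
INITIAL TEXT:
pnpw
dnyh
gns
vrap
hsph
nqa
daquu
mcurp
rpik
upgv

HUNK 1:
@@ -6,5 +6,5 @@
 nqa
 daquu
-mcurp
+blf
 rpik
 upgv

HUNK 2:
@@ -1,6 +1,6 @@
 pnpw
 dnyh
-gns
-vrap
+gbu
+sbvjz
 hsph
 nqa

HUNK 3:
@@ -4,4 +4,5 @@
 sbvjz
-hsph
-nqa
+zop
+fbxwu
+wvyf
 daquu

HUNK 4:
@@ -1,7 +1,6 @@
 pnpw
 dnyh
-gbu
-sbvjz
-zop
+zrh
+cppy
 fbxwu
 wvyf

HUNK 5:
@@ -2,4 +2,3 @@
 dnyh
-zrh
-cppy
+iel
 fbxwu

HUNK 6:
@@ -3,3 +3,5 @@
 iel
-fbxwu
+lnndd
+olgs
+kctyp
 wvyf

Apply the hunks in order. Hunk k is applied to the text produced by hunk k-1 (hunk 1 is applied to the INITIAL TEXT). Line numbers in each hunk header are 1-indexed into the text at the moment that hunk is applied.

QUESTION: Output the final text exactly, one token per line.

Answer: pnpw
dnyh
iel
lnndd
olgs
kctyp
wvyf
daquu
blf
rpik
upgv

Derivation:
Hunk 1: at line 6 remove [mcurp] add [blf] -> 10 lines: pnpw dnyh gns vrap hsph nqa daquu blf rpik upgv
Hunk 2: at line 1 remove [gns,vrap] add [gbu,sbvjz] -> 10 lines: pnpw dnyh gbu sbvjz hsph nqa daquu blf rpik upgv
Hunk 3: at line 4 remove [hsph,nqa] add [zop,fbxwu,wvyf] -> 11 lines: pnpw dnyh gbu sbvjz zop fbxwu wvyf daquu blf rpik upgv
Hunk 4: at line 1 remove [gbu,sbvjz,zop] add [zrh,cppy] -> 10 lines: pnpw dnyh zrh cppy fbxwu wvyf daquu blf rpik upgv
Hunk 5: at line 2 remove [zrh,cppy] add [iel] -> 9 lines: pnpw dnyh iel fbxwu wvyf daquu blf rpik upgv
Hunk 6: at line 3 remove [fbxwu] add [lnndd,olgs,kctyp] -> 11 lines: pnpw dnyh iel lnndd olgs kctyp wvyf daquu blf rpik upgv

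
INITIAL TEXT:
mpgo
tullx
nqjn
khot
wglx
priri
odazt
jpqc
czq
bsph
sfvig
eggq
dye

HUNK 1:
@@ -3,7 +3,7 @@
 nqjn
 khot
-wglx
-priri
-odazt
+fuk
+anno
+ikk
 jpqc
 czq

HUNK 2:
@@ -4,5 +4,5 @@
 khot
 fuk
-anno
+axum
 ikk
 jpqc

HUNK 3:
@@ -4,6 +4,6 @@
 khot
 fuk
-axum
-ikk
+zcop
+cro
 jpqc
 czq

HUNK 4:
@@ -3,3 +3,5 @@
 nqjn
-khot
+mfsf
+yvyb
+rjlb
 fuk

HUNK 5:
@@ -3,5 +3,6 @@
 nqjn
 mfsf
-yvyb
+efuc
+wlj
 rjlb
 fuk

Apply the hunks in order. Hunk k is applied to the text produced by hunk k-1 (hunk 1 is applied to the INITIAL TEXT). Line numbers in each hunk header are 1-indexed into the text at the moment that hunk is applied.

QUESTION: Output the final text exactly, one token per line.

Hunk 1: at line 3 remove [wglx,priri,odazt] add [fuk,anno,ikk] -> 13 lines: mpgo tullx nqjn khot fuk anno ikk jpqc czq bsph sfvig eggq dye
Hunk 2: at line 4 remove [anno] add [axum] -> 13 lines: mpgo tullx nqjn khot fuk axum ikk jpqc czq bsph sfvig eggq dye
Hunk 3: at line 4 remove [axum,ikk] add [zcop,cro] -> 13 lines: mpgo tullx nqjn khot fuk zcop cro jpqc czq bsph sfvig eggq dye
Hunk 4: at line 3 remove [khot] add [mfsf,yvyb,rjlb] -> 15 lines: mpgo tullx nqjn mfsf yvyb rjlb fuk zcop cro jpqc czq bsph sfvig eggq dye
Hunk 5: at line 3 remove [yvyb] add [efuc,wlj] -> 16 lines: mpgo tullx nqjn mfsf efuc wlj rjlb fuk zcop cro jpqc czq bsph sfvig eggq dye

Answer: mpgo
tullx
nqjn
mfsf
efuc
wlj
rjlb
fuk
zcop
cro
jpqc
czq
bsph
sfvig
eggq
dye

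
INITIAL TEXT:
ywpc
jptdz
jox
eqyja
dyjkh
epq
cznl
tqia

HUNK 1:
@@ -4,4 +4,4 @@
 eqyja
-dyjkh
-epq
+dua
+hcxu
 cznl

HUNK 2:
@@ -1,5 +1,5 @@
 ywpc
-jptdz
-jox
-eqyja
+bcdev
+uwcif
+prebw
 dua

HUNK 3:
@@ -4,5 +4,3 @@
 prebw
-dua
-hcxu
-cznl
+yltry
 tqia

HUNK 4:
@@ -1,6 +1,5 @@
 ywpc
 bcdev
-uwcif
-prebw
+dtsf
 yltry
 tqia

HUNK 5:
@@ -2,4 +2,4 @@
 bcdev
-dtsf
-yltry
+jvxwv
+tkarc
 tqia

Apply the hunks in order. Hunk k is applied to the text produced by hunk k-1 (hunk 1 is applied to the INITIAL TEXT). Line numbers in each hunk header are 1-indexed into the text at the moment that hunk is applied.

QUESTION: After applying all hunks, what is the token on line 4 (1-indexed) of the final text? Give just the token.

Hunk 1: at line 4 remove [dyjkh,epq] add [dua,hcxu] -> 8 lines: ywpc jptdz jox eqyja dua hcxu cznl tqia
Hunk 2: at line 1 remove [jptdz,jox,eqyja] add [bcdev,uwcif,prebw] -> 8 lines: ywpc bcdev uwcif prebw dua hcxu cznl tqia
Hunk 3: at line 4 remove [dua,hcxu,cznl] add [yltry] -> 6 lines: ywpc bcdev uwcif prebw yltry tqia
Hunk 4: at line 1 remove [uwcif,prebw] add [dtsf] -> 5 lines: ywpc bcdev dtsf yltry tqia
Hunk 5: at line 2 remove [dtsf,yltry] add [jvxwv,tkarc] -> 5 lines: ywpc bcdev jvxwv tkarc tqia
Final line 4: tkarc

Answer: tkarc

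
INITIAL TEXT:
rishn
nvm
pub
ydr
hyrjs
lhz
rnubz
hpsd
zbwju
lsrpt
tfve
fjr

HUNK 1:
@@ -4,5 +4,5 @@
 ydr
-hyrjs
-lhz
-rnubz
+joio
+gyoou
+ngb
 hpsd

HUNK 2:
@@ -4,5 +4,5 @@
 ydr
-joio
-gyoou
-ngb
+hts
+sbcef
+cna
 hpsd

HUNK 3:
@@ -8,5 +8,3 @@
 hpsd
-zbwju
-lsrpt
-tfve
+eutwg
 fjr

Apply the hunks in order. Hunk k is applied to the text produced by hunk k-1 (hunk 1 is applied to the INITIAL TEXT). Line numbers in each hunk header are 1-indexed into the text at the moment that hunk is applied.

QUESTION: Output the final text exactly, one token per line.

Answer: rishn
nvm
pub
ydr
hts
sbcef
cna
hpsd
eutwg
fjr

Derivation:
Hunk 1: at line 4 remove [hyrjs,lhz,rnubz] add [joio,gyoou,ngb] -> 12 lines: rishn nvm pub ydr joio gyoou ngb hpsd zbwju lsrpt tfve fjr
Hunk 2: at line 4 remove [joio,gyoou,ngb] add [hts,sbcef,cna] -> 12 lines: rishn nvm pub ydr hts sbcef cna hpsd zbwju lsrpt tfve fjr
Hunk 3: at line 8 remove [zbwju,lsrpt,tfve] add [eutwg] -> 10 lines: rishn nvm pub ydr hts sbcef cna hpsd eutwg fjr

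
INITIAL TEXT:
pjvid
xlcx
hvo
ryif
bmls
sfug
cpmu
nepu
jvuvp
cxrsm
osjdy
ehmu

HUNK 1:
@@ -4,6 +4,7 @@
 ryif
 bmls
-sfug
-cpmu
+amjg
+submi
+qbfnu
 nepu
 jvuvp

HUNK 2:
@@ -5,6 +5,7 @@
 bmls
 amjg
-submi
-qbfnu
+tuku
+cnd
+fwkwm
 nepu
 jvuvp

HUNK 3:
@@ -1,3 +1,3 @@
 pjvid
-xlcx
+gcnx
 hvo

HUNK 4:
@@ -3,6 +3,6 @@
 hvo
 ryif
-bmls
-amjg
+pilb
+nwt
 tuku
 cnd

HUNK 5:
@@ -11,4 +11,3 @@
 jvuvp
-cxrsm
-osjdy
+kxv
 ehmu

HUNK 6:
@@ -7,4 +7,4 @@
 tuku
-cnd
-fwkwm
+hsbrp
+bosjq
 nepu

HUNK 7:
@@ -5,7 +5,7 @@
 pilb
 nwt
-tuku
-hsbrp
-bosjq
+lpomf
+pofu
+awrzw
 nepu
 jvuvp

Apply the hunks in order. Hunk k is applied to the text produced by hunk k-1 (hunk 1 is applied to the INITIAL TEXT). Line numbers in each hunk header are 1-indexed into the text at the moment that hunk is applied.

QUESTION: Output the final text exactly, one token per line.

Answer: pjvid
gcnx
hvo
ryif
pilb
nwt
lpomf
pofu
awrzw
nepu
jvuvp
kxv
ehmu

Derivation:
Hunk 1: at line 4 remove [sfug,cpmu] add [amjg,submi,qbfnu] -> 13 lines: pjvid xlcx hvo ryif bmls amjg submi qbfnu nepu jvuvp cxrsm osjdy ehmu
Hunk 2: at line 5 remove [submi,qbfnu] add [tuku,cnd,fwkwm] -> 14 lines: pjvid xlcx hvo ryif bmls amjg tuku cnd fwkwm nepu jvuvp cxrsm osjdy ehmu
Hunk 3: at line 1 remove [xlcx] add [gcnx] -> 14 lines: pjvid gcnx hvo ryif bmls amjg tuku cnd fwkwm nepu jvuvp cxrsm osjdy ehmu
Hunk 4: at line 3 remove [bmls,amjg] add [pilb,nwt] -> 14 lines: pjvid gcnx hvo ryif pilb nwt tuku cnd fwkwm nepu jvuvp cxrsm osjdy ehmu
Hunk 5: at line 11 remove [cxrsm,osjdy] add [kxv] -> 13 lines: pjvid gcnx hvo ryif pilb nwt tuku cnd fwkwm nepu jvuvp kxv ehmu
Hunk 6: at line 7 remove [cnd,fwkwm] add [hsbrp,bosjq] -> 13 lines: pjvid gcnx hvo ryif pilb nwt tuku hsbrp bosjq nepu jvuvp kxv ehmu
Hunk 7: at line 5 remove [tuku,hsbrp,bosjq] add [lpomf,pofu,awrzw] -> 13 lines: pjvid gcnx hvo ryif pilb nwt lpomf pofu awrzw nepu jvuvp kxv ehmu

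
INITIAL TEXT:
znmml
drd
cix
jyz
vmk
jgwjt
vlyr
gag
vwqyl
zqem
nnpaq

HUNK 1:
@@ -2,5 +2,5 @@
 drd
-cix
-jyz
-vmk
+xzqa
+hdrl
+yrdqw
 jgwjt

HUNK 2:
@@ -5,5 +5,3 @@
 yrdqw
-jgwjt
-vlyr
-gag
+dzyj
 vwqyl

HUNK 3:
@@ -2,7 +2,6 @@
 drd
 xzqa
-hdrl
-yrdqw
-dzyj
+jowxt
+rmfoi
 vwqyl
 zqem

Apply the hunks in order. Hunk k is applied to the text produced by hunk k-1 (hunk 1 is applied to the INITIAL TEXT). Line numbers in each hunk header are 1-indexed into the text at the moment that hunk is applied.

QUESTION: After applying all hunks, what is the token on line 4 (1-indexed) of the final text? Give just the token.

Answer: jowxt

Derivation:
Hunk 1: at line 2 remove [cix,jyz,vmk] add [xzqa,hdrl,yrdqw] -> 11 lines: znmml drd xzqa hdrl yrdqw jgwjt vlyr gag vwqyl zqem nnpaq
Hunk 2: at line 5 remove [jgwjt,vlyr,gag] add [dzyj] -> 9 lines: znmml drd xzqa hdrl yrdqw dzyj vwqyl zqem nnpaq
Hunk 3: at line 2 remove [hdrl,yrdqw,dzyj] add [jowxt,rmfoi] -> 8 lines: znmml drd xzqa jowxt rmfoi vwqyl zqem nnpaq
Final line 4: jowxt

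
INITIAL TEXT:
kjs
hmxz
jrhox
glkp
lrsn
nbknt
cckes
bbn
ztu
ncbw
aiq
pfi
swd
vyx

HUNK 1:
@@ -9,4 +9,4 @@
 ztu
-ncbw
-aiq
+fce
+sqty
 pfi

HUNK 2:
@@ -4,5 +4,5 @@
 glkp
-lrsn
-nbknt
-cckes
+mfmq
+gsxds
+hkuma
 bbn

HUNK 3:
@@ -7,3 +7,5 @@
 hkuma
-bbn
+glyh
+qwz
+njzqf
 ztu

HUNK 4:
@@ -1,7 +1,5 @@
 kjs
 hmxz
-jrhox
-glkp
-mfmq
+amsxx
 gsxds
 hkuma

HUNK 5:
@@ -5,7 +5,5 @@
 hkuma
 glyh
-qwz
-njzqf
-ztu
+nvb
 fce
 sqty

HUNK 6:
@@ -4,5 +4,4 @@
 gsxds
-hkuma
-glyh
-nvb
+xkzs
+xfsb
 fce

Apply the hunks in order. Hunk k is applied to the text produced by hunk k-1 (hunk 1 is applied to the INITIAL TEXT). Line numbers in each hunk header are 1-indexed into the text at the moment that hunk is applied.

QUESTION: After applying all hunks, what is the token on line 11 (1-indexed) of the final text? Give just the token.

Hunk 1: at line 9 remove [ncbw,aiq] add [fce,sqty] -> 14 lines: kjs hmxz jrhox glkp lrsn nbknt cckes bbn ztu fce sqty pfi swd vyx
Hunk 2: at line 4 remove [lrsn,nbknt,cckes] add [mfmq,gsxds,hkuma] -> 14 lines: kjs hmxz jrhox glkp mfmq gsxds hkuma bbn ztu fce sqty pfi swd vyx
Hunk 3: at line 7 remove [bbn] add [glyh,qwz,njzqf] -> 16 lines: kjs hmxz jrhox glkp mfmq gsxds hkuma glyh qwz njzqf ztu fce sqty pfi swd vyx
Hunk 4: at line 1 remove [jrhox,glkp,mfmq] add [amsxx] -> 14 lines: kjs hmxz amsxx gsxds hkuma glyh qwz njzqf ztu fce sqty pfi swd vyx
Hunk 5: at line 5 remove [qwz,njzqf,ztu] add [nvb] -> 12 lines: kjs hmxz amsxx gsxds hkuma glyh nvb fce sqty pfi swd vyx
Hunk 6: at line 4 remove [hkuma,glyh,nvb] add [xkzs,xfsb] -> 11 lines: kjs hmxz amsxx gsxds xkzs xfsb fce sqty pfi swd vyx
Final line 11: vyx

Answer: vyx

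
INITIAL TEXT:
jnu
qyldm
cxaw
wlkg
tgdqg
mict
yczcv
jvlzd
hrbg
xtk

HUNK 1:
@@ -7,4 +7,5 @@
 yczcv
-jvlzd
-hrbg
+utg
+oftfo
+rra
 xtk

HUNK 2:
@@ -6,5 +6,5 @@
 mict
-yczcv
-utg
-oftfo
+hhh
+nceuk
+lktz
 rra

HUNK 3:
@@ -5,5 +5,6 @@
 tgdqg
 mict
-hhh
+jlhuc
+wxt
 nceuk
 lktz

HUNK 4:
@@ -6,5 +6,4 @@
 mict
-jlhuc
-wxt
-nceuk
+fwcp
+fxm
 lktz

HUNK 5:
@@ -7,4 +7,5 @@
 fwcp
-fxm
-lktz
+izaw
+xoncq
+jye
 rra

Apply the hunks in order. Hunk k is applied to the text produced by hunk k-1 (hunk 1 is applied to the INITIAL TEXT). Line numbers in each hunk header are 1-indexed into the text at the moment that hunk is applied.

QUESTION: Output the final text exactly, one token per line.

Hunk 1: at line 7 remove [jvlzd,hrbg] add [utg,oftfo,rra] -> 11 lines: jnu qyldm cxaw wlkg tgdqg mict yczcv utg oftfo rra xtk
Hunk 2: at line 6 remove [yczcv,utg,oftfo] add [hhh,nceuk,lktz] -> 11 lines: jnu qyldm cxaw wlkg tgdqg mict hhh nceuk lktz rra xtk
Hunk 3: at line 5 remove [hhh] add [jlhuc,wxt] -> 12 lines: jnu qyldm cxaw wlkg tgdqg mict jlhuc wxt nceuk lktz rra xtk
Hunk 4: at line 6 remove [jlhuc,wxt,nceuk] add [fwcp,fxm] -> 11 lines: jnu qyldm cxaw wlkg tgdqg mict fwcp fxm lktz rra xtk
Hunk 5: at line 7 remove [fxm,lktz] add [izaw,xoncq,jye] -> 12 lines: jnu qyldm cxaw wlkg tgdqg mict fwcp izaw xoncq jye rra xtk

Answer: jnu
qyldm
cxaw
wlkg
tgdqg
mict
fwcp
izaw
xoncq
jye
rra
xtk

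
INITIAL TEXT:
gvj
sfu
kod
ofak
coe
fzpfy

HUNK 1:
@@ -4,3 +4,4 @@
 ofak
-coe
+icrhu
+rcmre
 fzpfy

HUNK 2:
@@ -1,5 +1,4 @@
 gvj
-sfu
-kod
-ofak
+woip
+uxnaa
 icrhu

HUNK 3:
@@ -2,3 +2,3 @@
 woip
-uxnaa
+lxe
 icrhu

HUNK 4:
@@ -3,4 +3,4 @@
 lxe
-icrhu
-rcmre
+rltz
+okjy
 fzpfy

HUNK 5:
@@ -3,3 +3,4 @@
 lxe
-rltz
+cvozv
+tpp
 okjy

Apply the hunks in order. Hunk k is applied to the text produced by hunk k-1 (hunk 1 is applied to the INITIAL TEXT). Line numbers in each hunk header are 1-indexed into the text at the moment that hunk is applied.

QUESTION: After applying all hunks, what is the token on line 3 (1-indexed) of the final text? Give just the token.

Answer: lxe

Derivation:
Hunk 1: at line 4 remove [coe] add [icrhu,rcmre] -> 7 lines: gvj sfu kod ofak icrhu rcmre fzpfy
Hunk 2: at line 1 remove [sfu,kod,ofak] add [woip,uxnaa] -> 6 lines: gvj woip uxnaa icrhu rcmre fzpfy
Hunk 3: at line 2 remove [uxnaa] add [lxe] -> 6 lines: gvj woip lxe icrhu rcmre fzpfy
Hunk 4: at line 3 remove [icrhu,rcmre] add [rltz,okjy] -> 6 lines: gvj woip lxe rltz okjy fzpfy
Hunk 5: at line 3 remove [rltz] add [cvozv,tpp] -> 7 lines: gvj woip lxe cvozv tpp okjy fzpfy
Final line 3: lxe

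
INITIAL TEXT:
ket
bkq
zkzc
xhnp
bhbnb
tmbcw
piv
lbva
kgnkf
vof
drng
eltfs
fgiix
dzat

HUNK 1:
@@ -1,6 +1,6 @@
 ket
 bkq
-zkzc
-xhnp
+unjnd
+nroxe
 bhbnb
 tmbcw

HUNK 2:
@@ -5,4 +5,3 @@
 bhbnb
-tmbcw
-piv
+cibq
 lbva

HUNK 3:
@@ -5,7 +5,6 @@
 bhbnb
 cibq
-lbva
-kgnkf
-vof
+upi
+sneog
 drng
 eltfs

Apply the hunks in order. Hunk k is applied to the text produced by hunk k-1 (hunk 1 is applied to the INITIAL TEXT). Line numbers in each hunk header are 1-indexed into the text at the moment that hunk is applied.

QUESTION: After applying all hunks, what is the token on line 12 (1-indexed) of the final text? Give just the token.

Answer: dzat

Derivation:
Hunk 1: at line 1 remove [zkzc,xhnp] add [unjnd,nroxe] -> 14 lines: ket bkq unjnd nroxe bhbnb tmbcw piv lbva kgnkf vof drng eltfs fgiix dzat
Hunk 2: at line 5 remove [tmbcw,piv] add [cibq] -> 13 lines: ket bkq unjnd nroxe bhbnb cibq lbva kgnkf vof drng eltfs fgiix dzat
Hunk 3: at line 5 remove [lbva,kgnkf,vof] add [upi,sneog] -> 12 lines: ket bkq unjnd nroxe bhbnb cibq upi sneog drng eltfs fgiix dzat
Final line 12: dzat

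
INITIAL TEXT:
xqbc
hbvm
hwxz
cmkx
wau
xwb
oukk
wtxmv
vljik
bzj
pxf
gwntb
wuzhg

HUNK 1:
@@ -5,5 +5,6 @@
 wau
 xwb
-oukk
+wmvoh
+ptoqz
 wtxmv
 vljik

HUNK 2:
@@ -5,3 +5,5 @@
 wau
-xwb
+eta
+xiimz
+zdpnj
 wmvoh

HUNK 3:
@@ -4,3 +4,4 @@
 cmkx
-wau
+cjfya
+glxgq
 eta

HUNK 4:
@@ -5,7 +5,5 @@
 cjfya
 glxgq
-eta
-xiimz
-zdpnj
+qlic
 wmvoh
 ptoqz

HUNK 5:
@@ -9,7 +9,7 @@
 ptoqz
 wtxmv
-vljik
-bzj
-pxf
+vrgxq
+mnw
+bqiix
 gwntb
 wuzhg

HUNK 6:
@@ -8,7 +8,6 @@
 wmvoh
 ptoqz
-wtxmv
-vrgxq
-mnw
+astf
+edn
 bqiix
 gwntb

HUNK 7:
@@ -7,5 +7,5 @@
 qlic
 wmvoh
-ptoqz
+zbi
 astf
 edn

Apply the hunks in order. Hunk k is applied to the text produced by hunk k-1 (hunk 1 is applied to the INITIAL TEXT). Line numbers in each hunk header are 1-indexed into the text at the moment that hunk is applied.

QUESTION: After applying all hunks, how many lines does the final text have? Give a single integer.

Answer: 14

Derivation:
Hunk 1: at line 5 remove [oukk] add [wmvoh,ptoqz] -> 14 lines: xqbc hbvm hwxz cmkx wau xwb wmvoh ptoqz wtxmv vljik bzj pxf gwntb wuzhg
Hunk 2: at line 5 remove [xwb] add [eta,xiimz,zdpnj] -> 16 lines: xqbc hbvm hwxz cmkx wau eta xiimz zdpnj wmvoh ptoqz wtxmv vljik bzj pxf gwntb wuzhg
Hunk 3: at line 4 remove [wau] add [cjfya,glxgq] -> 17 lines: xqbc hbvm hwxz cmkx cjfya glxgq eta xiimz zdpnj wmvoh ptoqz wtxmv vljik bzj pxf gwntb wuzhg
Hunk 4: at line 5 remove [eta,xiimz,zdpnj] add [qlic] -> 15 lines: xqbc hbvm hwxz cmkx cjfya glxgq qlic wmvoh ptoqz wtxmv vljik bzj pxf gwntb wuzhg
Hunk 5: at line 9 remove [vljik,bzj,pxf] add [vrgxq,mnw,bqiix] -> 15 lines: xqbc hbvm hwxz cmkx cjfya glxgq qlic wmvoh ptoqz wtxmv vrgxq mnw bqiix gwntb wuzhg
Hunk 6: at line 8 remove [wtxmv,vrgxq,mnw] add [astf,edn] -> 14 lines: xqbc hbvm hwxz cmkx cjfya glxgq qlic wmvoh ptoqz astf edn bqiix gwntb wuzhg
Hunk 7: at line 7 remove [ptoqz] add [zbi] -> 14 lines: xqbc hbvm hwxz cmkx cjfya glxgq qlic wmvoh zbi astf edn bqiix gwntb wuzhg
Final line count: 14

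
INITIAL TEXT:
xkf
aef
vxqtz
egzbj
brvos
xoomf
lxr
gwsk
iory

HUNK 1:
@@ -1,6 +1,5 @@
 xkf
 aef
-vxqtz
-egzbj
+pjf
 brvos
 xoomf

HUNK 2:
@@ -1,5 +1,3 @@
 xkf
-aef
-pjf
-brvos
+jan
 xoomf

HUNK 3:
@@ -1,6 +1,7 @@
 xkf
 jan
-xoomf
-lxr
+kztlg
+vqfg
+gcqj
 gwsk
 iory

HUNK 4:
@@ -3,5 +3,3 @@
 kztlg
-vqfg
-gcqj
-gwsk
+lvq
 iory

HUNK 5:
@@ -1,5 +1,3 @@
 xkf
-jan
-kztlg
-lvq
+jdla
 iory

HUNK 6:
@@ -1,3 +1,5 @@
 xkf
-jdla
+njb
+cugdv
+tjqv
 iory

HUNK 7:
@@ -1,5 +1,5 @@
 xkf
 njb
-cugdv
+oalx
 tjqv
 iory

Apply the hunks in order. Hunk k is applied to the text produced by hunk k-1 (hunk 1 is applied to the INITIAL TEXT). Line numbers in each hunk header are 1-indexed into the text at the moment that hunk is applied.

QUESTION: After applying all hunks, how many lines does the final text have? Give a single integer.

Hunk 1: at line 1 remove [vxqtz,egzbj] add [pjf] -> 8 lines: xkf aef pjf brvos xoomf lxr gwsk iory
Hunk 2: at line 1 remove [aef,pjf,brvos] add [jan] -> 6 lines: xkf jan xoomf lxr gwsk iory
Hunk 3: at line 1 remove [xoomf,lxr] add [kztlg,vqfg,gcqj] -> 7 lines: xkf jan kztlg vqfg gcqj gwsk iory
Hunk 4: at line 3 remove [vqfg,gcqj,gwsk] add [lvq] -> 5 lines: xkf jan kztlg lvq iory
Hunk 5: at line 1 remove [jan,kztlg,lvq] add [jdla] -> 3 lines: xkf jdla iory
Hunk 6: at line 1 remove [jdla] add [njb,cugdv,tjqv] -> 5 lines: xkf njb cugdv tjqv iory
Hunk 7: at line 1 remove [cugdv] add [oalx] -> 5 lines: xkf njb oalx tjqv iory
Final line count: 5

Answer: 5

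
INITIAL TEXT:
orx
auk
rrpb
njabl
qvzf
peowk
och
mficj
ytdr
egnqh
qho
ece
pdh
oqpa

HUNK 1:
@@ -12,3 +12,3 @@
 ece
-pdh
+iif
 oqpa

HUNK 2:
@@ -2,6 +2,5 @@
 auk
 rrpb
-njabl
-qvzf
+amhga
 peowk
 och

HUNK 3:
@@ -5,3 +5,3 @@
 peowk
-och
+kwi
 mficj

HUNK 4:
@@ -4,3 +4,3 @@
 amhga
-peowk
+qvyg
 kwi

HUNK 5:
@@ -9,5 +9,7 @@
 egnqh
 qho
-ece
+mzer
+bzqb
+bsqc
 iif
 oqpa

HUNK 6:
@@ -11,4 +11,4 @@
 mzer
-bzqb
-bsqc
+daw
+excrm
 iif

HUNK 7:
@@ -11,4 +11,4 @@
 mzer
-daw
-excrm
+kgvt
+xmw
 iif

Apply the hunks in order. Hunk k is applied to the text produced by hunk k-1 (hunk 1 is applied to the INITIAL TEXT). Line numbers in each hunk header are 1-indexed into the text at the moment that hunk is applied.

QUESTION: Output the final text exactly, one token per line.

Hunk 1: at line 12 remove [pdh] add [iif] -> 14 lines: orx auk rrpb njabl qvzf peowk och mficj ytdr egnqh qho ece iif oqpa
Hunk 2: at line 2 remove [njabl,qvzf] add [amhga] -> 13 lines: orx auk rrpb amhga peowk och mficj ytdr egnqh qho ece iif oqpa
Hunk 3: at line 5 remove [och] add [kwi] -> 13 lines: orx auk rrpb amhga peowk kwi mficj ytdr egnqh qho ece iif oqpa
Hunk 4: at line 4 remove [peowk] add [qvyg] -> 13 lines: orx auk rrpb amhga qvyg kwi mficj ytdr egnqh qho ece iif oqpa
Hunk 5: at line 9 remove [ece] add [mzer,bzqb,bsqc] -> 15 lines: orx auk rrpb amhga qvyg kwi mficj ytdr egnqh qho mzer bzqb bsqc iif oqpa
Hunk 6: at line 11 remove [bzqb,bsqc] add [daw,excrm] -> 15 lines: orx auk rrpb amhga qvyg kwi mficj ytdr egnqh qho mzer daw excrm iif oqpa
Hunk 7: at line 11 remove [daw,excrm] add [kgvt,xmw] -> 15 lines: orx auk rrpb amhga qvyg kwi mficj ytdr egnqh qho mzer kgvt xmw iif oqpa

Answer: orx
auk
rrpb
amhga
qvyg
kwi
mficj
ytdr
egnqh
qho
mzer
kgvt
xmw
iif
oqpa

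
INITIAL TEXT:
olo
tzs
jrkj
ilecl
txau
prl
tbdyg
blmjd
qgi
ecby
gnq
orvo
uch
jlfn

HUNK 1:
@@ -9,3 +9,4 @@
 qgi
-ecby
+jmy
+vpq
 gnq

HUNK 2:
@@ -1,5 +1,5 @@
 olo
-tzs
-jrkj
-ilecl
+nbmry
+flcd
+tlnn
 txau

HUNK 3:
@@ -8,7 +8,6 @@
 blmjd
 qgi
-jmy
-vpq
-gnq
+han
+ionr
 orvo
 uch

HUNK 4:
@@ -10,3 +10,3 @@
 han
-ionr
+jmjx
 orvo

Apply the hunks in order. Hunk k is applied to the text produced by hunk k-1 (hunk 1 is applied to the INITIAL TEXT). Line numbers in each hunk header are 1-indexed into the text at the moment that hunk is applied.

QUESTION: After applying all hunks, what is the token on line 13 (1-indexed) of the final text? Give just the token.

Hunk 1: at line 9 remove [ecby] add [jmy,vpq] -> 15 lines: olo tzs jrkj ilecl txau prl tbdyg blmjd qgi jmy vpq gnq orvo uch jlfn
Hunk 2: at line 1 remove [tzs,jrkj,ilecl] add [nbmry,flcd,tlnn] -> 15 lines: olo nbmry flcd tlnn txau prl tbdyg blmjd qgi jmy vpq gnq orvo uch jlfn
Hunk 3: at line 8 remove [jmy,vpq,gnq] add [han,ionr] -> 14 lines: olo nbmry flcd tlnn txau prl tbdyg blmjd qgi han ionr orvo uch jlfn
Hunk 4: at line 10 remove [ionr] add [jmjx] -> 14 lines: olo nbmry flcd tlnn txau prl tbdyg blmjd qgi han jmjx orvo uch jlfn
Final line 13: uch

Answer: uch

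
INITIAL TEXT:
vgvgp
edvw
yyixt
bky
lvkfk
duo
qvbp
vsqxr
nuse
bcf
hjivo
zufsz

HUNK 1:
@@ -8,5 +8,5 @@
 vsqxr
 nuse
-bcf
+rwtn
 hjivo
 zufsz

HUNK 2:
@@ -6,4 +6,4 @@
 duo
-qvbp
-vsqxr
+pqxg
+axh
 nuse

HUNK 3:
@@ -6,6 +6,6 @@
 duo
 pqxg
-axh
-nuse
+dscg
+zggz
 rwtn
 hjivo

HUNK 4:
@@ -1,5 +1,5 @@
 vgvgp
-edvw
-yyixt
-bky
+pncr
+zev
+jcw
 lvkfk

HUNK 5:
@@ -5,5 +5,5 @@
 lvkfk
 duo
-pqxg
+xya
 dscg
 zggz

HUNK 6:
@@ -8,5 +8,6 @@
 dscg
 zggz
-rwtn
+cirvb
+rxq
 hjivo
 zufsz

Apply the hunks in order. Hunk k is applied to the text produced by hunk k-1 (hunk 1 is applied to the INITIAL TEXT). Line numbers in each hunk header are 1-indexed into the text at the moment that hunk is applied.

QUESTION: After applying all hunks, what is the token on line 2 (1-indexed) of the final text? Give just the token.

Hunk 1: at line 8 remove [bcf] add [rwtn] -> 12 lines: vgvgp edvw yyixt bky lvkfk duo qvbp vsqxr nuse rwtn hjivo zufsz
Hunk 2: at line 6 remove [qvbp,vsqxr] add [pqxg,axh] -> 12 lines: vgvgp edvw yyixt bky lvkfk duo pqxg axh nuse rwtn hjivo zufsz
Hunk 3: at line 6 remove [axh,nuse] add [dscg,zggz] -> 12 lines: vgvgp edvw yyixt bky lvkfk duo pqxg dscg zggz rwtn hjivo zufsz
Hunk 4: at line 1 remove [edvw,yyixt,bky] add [pncr,zev,jcw] -> 12 lines: vgvgp pncr zev jcw lvkfk duo pqxg dscg zggz rwtn hjivo zufsz
Hunk 5: at line 5 remove [pqxg] add [xya] -> 12 lines: vgvgp pncr zev jcw lvkfk duo xya dscg zggz rwtn hjivo zufsz
Hunk 6: at line 8 remove [rwtn] add [cirvb,rxq] -> 13 lines: vgvgp pncr zev jcw lvkfk duo xya dscg zggz cirvb rxq hjivo zufsz
Final line 2: pncr

Answer: pncr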